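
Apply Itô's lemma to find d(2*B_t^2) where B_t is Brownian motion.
d(2*B_t^2) = (2) dt + (4*B_t) dB_t

Itô's formula for f(B_t) gives d f(B_t) = f'(B_t) dB_t + (1/2) f''(B_t) dt. Compute derivatives of f(x) = 2*x^2:
  f'(x)  = 4*x
  f''(x) = 4
Substitute x = B_t and multiply the f'' term by 1/2:
  drift     = (1/2) * (4) evaluated at B_t = 2
  diffusion = (4*x) evaluated at B_t = 4*B_t
Therefore d(2*B_t^2) = (2) dt + (4*B_t) dB_t.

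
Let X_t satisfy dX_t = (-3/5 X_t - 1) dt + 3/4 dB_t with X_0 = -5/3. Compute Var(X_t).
Var(X_t) = 15/32 - 15*exp(-6*t/5)/32

The variance V(t) = Var(X_t) satisfies V'(t) = 2 a V(t) + c^2 with V(0) = 0 (drift coefficient is linear in X, diffusion is constant). With a = -3/5, c = 3/4, the solution is
  V(t) = (c^2 / (2 a)) * (exp(2 a t) - 1)
       = ((3/4)^2 / (2*(-3/5))) * (exp((-6/5) t) - 1)
       = 15/32 - 15*exp(-6*t/5)/32.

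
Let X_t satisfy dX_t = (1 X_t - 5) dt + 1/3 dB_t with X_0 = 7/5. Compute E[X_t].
E[X_t] = 5 - 18*exp(t)/5

Taking expectations and using E[dB_t] = 0, the mean m(t) = E[X_t] satisfies the ODE m'(t) = a m(t) + b with m(0) = x_0. With a = 1, b = -5, x_0 = 7/5, the solution is
  m(t) = x_0 * exp(a t) + (b/a) * (exp(a t) - 1)
       = (7/5) * exp(1 t) + ((-5)/1) * (exp(1 t) - 1)
       = 5 - 18*exp(t)/5.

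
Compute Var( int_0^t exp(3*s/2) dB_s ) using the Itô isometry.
Var = exp(3*t)/3 - 1/3

The Itô integral of a deterministic integrand f(s) has mean 0 because each increment f(s) * (B_{s+ds} - B_s) has mean 0. By the Itô isometry:
  Var( int_0^t f(s) dB_s ) = E[ (int_0^t f(s) dB_s)^2 ] = int_0^t f(s)^2 ds.
Here f(s) = exp(3*s/2), so f(s)^2 = exp(3*s). Integrate:
  int_0^t (exp(3*s)) ds = exp(3*t)/3 - 1/3.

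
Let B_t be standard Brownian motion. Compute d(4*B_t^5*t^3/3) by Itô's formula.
d(4*B_t^5*t^3/3) = (B_t^3*t^2*(4*B_t^2 + 40*t/3)) dt + (20*B_t^4*t^3/3) dB_t

Itô's formula for f(t, x): d f(t, B_t) = (f_t + (1/2) f_xx) dt + f_x dB_t. Compute partials of f(t, x) = 4*t^3*x^5/3:
  f_t(t,x)  = 4*t^2*x^5
  f_x(t,x)  = 20*t^3*x^4/3
  f_xx(t,x) = 80*t^3*x^3/3
Assemble drift = f_t + (1/2) f_xx = t^2*x^3*(40*t/3 + 4*x^2) and diffusion = f_x = 20*t^3*x^4/3. Substituting x = B_t:
  d(4*B_t^5*t^3/3) = (B_t^3*t^2*(4*B_t^2 + 40*t/3)) dt + (20*B_t^4*t^3/3) dB_t.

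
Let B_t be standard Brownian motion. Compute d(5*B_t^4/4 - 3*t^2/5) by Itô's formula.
d(5*B_t^4/4 - 3*t^2/5) = (15*B_t^2/2 - 6*t/5) dt + (5*B_t^3) dB_t

Itô's formula for f(t, x): d f(t, B_t) = (f_t + (1/2) f_xx) dt + f_x dB_t. Compute partials of f(t, x) = -3*t^2/5 + 5*x^4/4:
  f_t(t,x)  = -6*t/5
  f_x(t,x)  = 5*x^3
  f_xx(t,x) = 15*x^2
Assemble drift = f_t + (1/2) f_xx = -6*t/5 + 15*x^2/2 and diffusion = f_x = 5*x^3. Substituting x = B_t:
  d(5*B_t^4/4 - 3*t^2/5) = (15*B_t^2/2 - 6*t/5) dt + (5*B_t^3) dB_t.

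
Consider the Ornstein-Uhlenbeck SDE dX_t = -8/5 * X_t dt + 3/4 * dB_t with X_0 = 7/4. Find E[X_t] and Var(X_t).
E[X_t] = 7*exp(-8*t/5)/4; Var(X_t) = 45/256 - 45*exp(-16*t/5)/256

The OU SDE dX = -theta X dt + sigma dB admits the integrating factor exp(theta t): d(exp(theta t) X_t) = sigma exp(theta t) dB_t. Integrating from 0 to t:
  X_t = x_0 * exp(-theta t) + sigma * int_0^t exp(-theta (t-s)) dB_s.
The Itô integral has mean 0 and (by the Itô isometry) variance sigma^2 * int_0^t exp(-2 theta (t - s)) ds = sigma^2 * (1 - exp(-2 theta t)) / (2 theta).
With theta = 8/5, sigma = 3/4, x_0 = 7/4:
  E[X_t] = 7/4 * exp(-8/5 t) = 7*exp(-8*t/5)/4
  Var(X_t) = (3/4)^2 * (1 - exp(-2*8/5 t)) / (2 * 8/5) = 45/256 - 45*exp(-16*t/5)/256.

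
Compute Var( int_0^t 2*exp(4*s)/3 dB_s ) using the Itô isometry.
Var = exp(8*t)/18 - 1/18

The Itô integral of a deterministic integrand f(s) has mean 0 because each increment f(s) * (B_{s+ds} - B_s) has mean 0. By the Itô isometry:
  Var( int_0^t f(s) dB_s ) = E[ (int_0^t f(s) dB_s)^2 ] = int_0^t f(s)^2 ds.
Here f(s) = 2*exp(4*s)/3, so f(s)^2 = 4*exp(8*s)/9. Integrate:
  int_0^t (4*exp(8*s)/9) ds = exp(8*t)/18 - 1/18.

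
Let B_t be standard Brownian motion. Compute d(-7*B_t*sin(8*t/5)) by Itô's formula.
d(-7*B_t*sin(8*t/5)) = (-56*B_t*cos(8*t/5)/5) dt + (-7*sin(8*t/5)) dB_t

Itô's formula for f(t, x): d f(t, B_t) = (f_t + (1/2) f_xx) dt + f_x dB_t. Compute partials of f(t, x) = -7*x*sin(8*t/5):
  f_t(t,x)  = -56*x*cos(8*t/5)/5
  f_x(t,x)  = -7*sin(8*t/5)
  f_xx(t,x) = 0
Assemble drift = f_t + (1/2) f_xx = -56*x*cos(8*t/5)/5 and diffusion = f_x = -7*sin(8*t/5). Substituting x = B_t:
  d(-7*B_t*sin(8*t/5)) = (-56*B_t*cos(8*t/5)/5) dt + (-7*sin(8*t/5)) dB_t.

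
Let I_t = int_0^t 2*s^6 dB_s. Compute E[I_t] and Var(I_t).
E[I_t] = 0; Var(I_t) = 4*t^13/13

The Itô integral of a deterministic integrand f(s) has mean 0 because each increment f(s) * (B_{s+ds} - B_s) has mean 0. By the Itô isometry:
  Var( int_0^t f(s) dB_s ) = E[ (int_0^t f(s) dB_s)^2 ] = int_0^t f(s)^2 ds.
Here f(s) = 2*s^6, so f(s)^2 = 4*s^12. Integrate:
  int_0^t (4*s^12) ds = 4*t^13/13.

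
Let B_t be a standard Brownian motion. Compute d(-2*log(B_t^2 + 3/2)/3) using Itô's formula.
d(-2*log(B_t^2 + 3/2)/3) = (4*(2*B_t^2 - 3)/(3*(2*B_t^2 + 3)^2)) dt + (-8*B_t/(6*B_t^2 + 9)) dB_t

Itô's formula for f(B_t) gives d f(B_t) = f'(B_t) dB_t + (1/2) f''(B_t) dt. Compute derivatives of f(x) = -2*log(x^2 + 3/2)/3:
  f'(x)  = -8*x/(6*x^2 + 9)
  f''(x) = 8*(2*x^2 - 3)/(3*(2*x^2 + 3)^2)
Substitute x = B_t and multiply the f'' term by 1/2:
  drift     = (1/2) * (8*(2*x^2 - 3)/(3*(2*x^2 + 3)^2)) evaluated at B_t = 4*(2*B_t^2 - 3)/(3*(2*B_t^2 + 3)^2)
  diffusion = (-8*x/(6*x^2 + 9)) evaluated at B_t = -8*B_t/(6*B_t^2 + 9)
Therefore d(-2*log(B_t^2 + 3/2)/3) = (4*(2*B_t^2 - 3)/(3*(2*B_t^2 + 3)^2)) dt + (-8*B_t/(6*B_t^2 + 9)) dB_t.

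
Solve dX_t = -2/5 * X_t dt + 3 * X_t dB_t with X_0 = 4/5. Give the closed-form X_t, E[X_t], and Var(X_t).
X_t = 4/5 * exp((-49/10) t + (3) B_t); E[X_t] = 4*exp(-2*t/5)/5; Var(X_t) = (16*exp(9*t) - 16)*exp(-4*t/5)/25

For GBM dX = mu X dt + sigma X dB with X_0 = x_0, apply Itô to Y = log X: dY = (mu - sigma^2/2) dt + sigma dB, so Y_t = log(x_0) + (mu - sigma^2/2) t + sigma B_t and hence X_t = x_0 * exp((mu - sigma^2/2) t + sigma B_t).
With mu = -2/5, sigma = 3, x_0 = 4/5, this gives:
  X_t = 4/5 * exp((-49/10) * t + (3) * B_t).
Since sigma*B_t ~ Normal(0, sigma^2 t), E[exp(sigma*B_t)] = exp(sigma^2 t / 2); so E[X_t] = x_0 * exp((mu - sigma^2/2) t) * exp(sigma^2 t / 2) = x_0 * exp(mu t) = 4*exp(-2*t/5)/5.
Var(X_t) = E[X_t^2] - (E[X_t])^2 = x_0^2 * exp(2 mu t) * (exp(sigma^2 t) - 1) = (16*exp(9*t) - 16)*exp(-4*t/5)/25.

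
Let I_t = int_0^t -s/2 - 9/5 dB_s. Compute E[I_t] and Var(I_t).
E[I_t] = 0; Var(I_t) = t*(25*t^2 + 270*t + 972)/300

The Itô integral of a deterministic integrand f(s) has mean 0 because each increment f(s) * (B_{s+ds} - B_s) has mean 0. By the Itô isometry:
  Var( int_0^t f(s) dB_s ) = E[ (int_0^t f(s) dB_s)^2 ] = int_0^t f(s)^2 ds.
Here f(s) = -s/2 - 9/5, so f(s)^2 = (5*s + 18)^2/100. Integrate:
  int_0^t ((5*s + 18)^2/100) ds = t*(25*t^2 + 270*t + 972)/300.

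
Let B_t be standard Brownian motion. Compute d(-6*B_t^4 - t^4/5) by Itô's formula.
d(-6*B_t^4 - t^4/5) = (-36*B_t^2 - 4*t^3/5) dt + (-24*B_t^3) dB_t

Itô's formula for f(t, x): d f(t, B_t) = (f_t + (1/2) f_xx) dt + f_x dB_t. Compute partials of f(t, x) = -t^4/5 - 6*x^4:
  f_t(t,x)  = -4*t^3/5
  f_x(t,x)  = -24*x^3
  f_xx(t,x) = -72*x^2
Assemble drift = f_t + (1/2) f_xx = -4*t^3/5 - 36*x^2 and diffusion = f_x = -24*x^3. Substituting x = B_t:
  d(-6*B_t^4 - t^4/5) = (-36*B_t^2 - 4*t^3/5) dt + (-24*B_t^3) dB_t.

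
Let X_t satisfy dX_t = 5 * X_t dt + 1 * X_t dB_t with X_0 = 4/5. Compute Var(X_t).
Var(X_t) = 16*(exp(t) - 1)*exp(10*t)/25

For GBM dX = mu X dt + sigma X dB with X_0 = x_0, apply Itô to Y = log X: dY = (mu - sigma^2/2) dt + sigma dB, so Y_t = log(x_0) + (mu - sigma^2/2) t + sigma B_t and hence X_t = x_0 * exp((mu - sigma^2/2) t + sigma B_t).
With mu = 5, sigma = 1, x_0 = 4/5, this gives:
  X_t = 4/5 * exp((9/2) * t + (1) * B_t).
Since sigma*B_t ~ Normal(0, sigma^2 t), E[exp(sigma*B_t)] = exp(sigma^2 t / 2); so E[X_t] = x_0 * exp((mu - sigma^2/2) t) * exp(sigma^2 t / 2) = x_0 * exp(mu t) = 4*exp(5*t)/5.
Var(X_t) = E[X_t^2] - (E[X_t])^2 = x_0^2 * exp(2 mu t) * (exp(sigma^2 t) - 1) = 16*(exp(t) - 1)*exp(10*t)/25.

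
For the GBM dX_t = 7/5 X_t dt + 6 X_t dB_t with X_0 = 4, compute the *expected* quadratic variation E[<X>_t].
E[<X>_t] = 1440*exp(194*t/5)/97 - 1440/97

<X>_t = int_0^t (6 * X_s)^2 ds. Taking expectation inside the integral: E[<X>_t] = 6^2 * int_0^t E[X_s^2] ds. For GBM, E[X_s^2] = x_0^2 * exp((2 mu + sigma^2) s). Integrating:
  E[<X>_t] = 6^2 * 4^2 * (exp((2*(7/5) + 6^2) t) - 1) / (2*(7/5) + 6^2)
           = 6^2 * 4^2 * (exp((194/5) t) - 1) / (194/5) = 1440*exp(194*t/5)/97 - 1440/97.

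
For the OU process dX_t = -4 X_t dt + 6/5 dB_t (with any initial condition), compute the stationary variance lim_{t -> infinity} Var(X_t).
lim Var(X_t) = 9/50

The OU SDE dX = -theta X dt + sigma dB admits the integrating factor exp(theta t): d(exp(theta t) X_t) = sigma exp(theta t) dB_t. Integrating from 0 to t gives X_t = x_0 * exp(-theta t) + sigma * int_0^t exp(-theta (t-s)) dB_s for any initial x_0. The Itô integral has variance (by the Itô isometry) sigma^2 * int_0^t exp(-2 theta (t - s)) ds = sigma^2 * (1 - exp(-2 theta t)) / (2 theta), independent of x_0.
With theta = 4, sigma = 6/5:
  Var(X_t) = (6/5)^2 * (1 - exp(-2*4 t)) / (2 * 4) = 9/50 - 9*exp(-8*t)/50.
As t -> infinity, exp(-2*4 t) -> 0, so the stationary variance is sigma^2 / (2 theta) = 9/50.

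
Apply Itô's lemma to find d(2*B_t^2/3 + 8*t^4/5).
d(2*B_t^2/3 + 8*t^4/5) = (32*t^3/5 + 2/3) dt + (4*B_t/3) dB_t

Itô's formula for f(t, x): d f(t, B_t) = (f_t + (1/2) f_xx) dt + f_x dB_t. Compute partials of f(t, x) = 8*t^4/5 + 2*x^2/3:
  f_t(t,x)  = 32*t^3/5
  f_x(t,x)  = 4*x/3
  f_xx(t,x) = 4/3
Assemble drift = f_t + (1/2) f_xx = 32*t^3/5 + 2/3 and diffusion = f_x = 4*x/3. Substituting x = B_t:
  d(2*B_t^2/3 + 8*t^4/5) = (32*t^3/5 + 2/3) dt + (4*B_t/3) dB_t.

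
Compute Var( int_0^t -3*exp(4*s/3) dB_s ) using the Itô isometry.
Var = 27*exp(8*t/3)/8 - 27/8

The Itô integral of a deterministic integrand f(s) has mean 0 because each increment f(s) * (B_{s+ds} - B_s) has mean 0. By the Itô isometry:
  Var( int_0^t f(s) dB_s ) = E[ (int_0^t f(s) dB_s)^2 ] = int_0^t f(s)^2 ds.
Here f(s) = -3*exp(4*s/3), so f(s)^2 = 9*exp(8*s/3). Integrate:
  int_0^t (9*exp(8*s/3)) ds = 27*exp(8*t/3)/8 - 27/8.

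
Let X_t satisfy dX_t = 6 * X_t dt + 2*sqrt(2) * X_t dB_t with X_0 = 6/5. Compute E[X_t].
E[X_t] = 6*exp(6*t)/5

For GBM dX = mu X dt + sigma X dB with X_0 = x_0, apply Itô to Y = log X: dY = (mu - sigma^2/2) dt + sigma dB, so Y_t = log(x_0) + (mu - sigma^2/2) t + sigma B_t and hence X_t = x_0 * exp((mu - sigma^2/2) t + sigma B_t).
With mu = 6, sigma = 2*sqrt(2), x_0 = 6/5, this gives:
  X_t = 6/5 * exp((2) * t + (2*sqrt(2)) * B_t).
Since sigma*B_t ~ Normal(0, sigma^2 t), E[exp(sigma*B_t)] = exp(sigma^2 t / 2); so E[X_t] = x_0 * exp((mu - sigma^2/2) t) * exp(sigma^2 t / 2) = x_0 * exp(mu t) = 6*exp(6*t)/5.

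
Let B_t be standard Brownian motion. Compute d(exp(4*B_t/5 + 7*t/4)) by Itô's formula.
d(exp(4*B_t/5 + 7*t/4)) = (207*exp(4*B_t/5 + 7*t/4)/100) dt + (4*exp(4*B_t/5 + 7*t/4)/5) dB_t

Itô's formula for f(t, x): d f(t, B_t) = (f_t + (1/2) f_xx) dt + f_x dB_t. Compute partials of f(t, x) = exp(7*t/4 + 4*x/5):
  f_t(t,x)  = 7*exp(7*t/4 + 4*x/5)/4
  f_x(t,x)  = 4*exp(7*t/4 + 4*x/5)/5
  f_xx(t,x) = 16*exp(7*t/4 + 4*x/5)/25
Assemble drift = f_t + (1/2) f_xx = 207*exp(7*t/4 + 4*x/5)/100 and diffusion = f_x = 4*exp(7*t/4 + 4*x/5)/5. Substituting x = B_t:
  d(exp(4*B_t/5 + 7*t/4)) = (207*exp(4*B_t/5 + 7*t/4)/100) dt + (4*exp(4*B_t/5 + 7*t/4)/5) dB_t.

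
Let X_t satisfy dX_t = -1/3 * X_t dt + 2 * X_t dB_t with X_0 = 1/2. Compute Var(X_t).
Var(X_t) = (exp(4*t) - 1)*exp(-2*t/3)/4

For GBM dX = mu X dt + sigma X dB with X_0 = x_0, apply Itô to Y = log X: dY = (mu - sigma^2/2) dt + sigma dB, so Y_t = log(x_0) + (mu - sigma^2/2) t + sigma B_t and hence X_t = x_0 * exp((mu - sigma^2/2) t + sigma B_t).
With mu = -1/3, sigma = 2, x_0 = 1/2, this gives:
  X_t = 1/2 * exp((-7/3) * t + (2) * B_t).
Since sigma*B_t ~ Normal(0, sigma^2 t), E[exp(sigma*B_t)] = exp(sigma^2 t / 2); so E[X_t] = x_0 * exp((mu - sigma^2/2) t) * exp(sigma^2 t / 2) = x_0 * exp(mu t) = exp(-t/3)/2.
Var(X_t) = E[X_t^2] - (E[X_t])^2 = x_0^2 * exp(2 mu t) * (exp(sigma^2 t) - 1) = (exp(4*t) - 1)*exp(-2*t/3)/4.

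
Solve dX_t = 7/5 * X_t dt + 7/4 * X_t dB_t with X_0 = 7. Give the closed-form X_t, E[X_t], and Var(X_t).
X_t = 7 * exp((-21/160) t + (7/4) B_t); E[X_t] = 7*exp(7*t/5); Var(X_t) = 49*(exp(49*t/16) - 1)*exp(14*t/5)

For GBM dX = mu X dt + sigma X dB with X_0 = x_0, apply Itô to Y = log X: dY = (mu - sigma^2/2) dt + sigma dB, so Y_t = log(x_0) + (mu - sigma^2/2) t + sigma B_t and hence X_t = x_0 * exp((mu - sigma^2/2) t + sigma B_t).
With mu = 7/5, sigma = 7/4, x_0 = 7, this gives:
  X_t = 7 * exp((-21/160) * t + (7/4) * B_t).
Since sigma*B_t ~ Normal(0, sigma^2 t), E[exp(sigma*B_t)] = exp(sigma^2 t / 2); so E[X_t] = x_0 * exp((mu - sigma^2/2) t) * exp(sigma^2 t / 2) = x_0 * exp(mu t) = 7*exp(7*t/5).
Var(X_t) = E[X_t^2] - (E[X_t])^2 = x_0^2 * exp(2 mu t) * (exp(sigma^2 t) - 1) = 49*(exp(49*t/16) - 1)*exp(14*t/5).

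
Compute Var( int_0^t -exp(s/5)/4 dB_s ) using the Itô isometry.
Var = 5*exp(2*t/5)/32 - 5/32

The Itô integral of a deterministic integrand f(s) has mean 0 because each increment f(s) * (B_{s+ds} - B_s) has mean 0. By the Itô isometry:
  Var( int_0^t f(s) dB_s ) = E[ (int_0^t f(s) dB_s)^2 ] = int_0^t f(s)^2 ds.
Here f(s) = -exp(s/5)/4, so f(s)^2 = exp(2*s/5)/16. Integrate:
  int_0^t (exp(2*s/5)/16) ds = 5*exp(2*t/5)/32 - 5/32.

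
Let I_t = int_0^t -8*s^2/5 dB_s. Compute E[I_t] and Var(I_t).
E[I_t] = 0; Var(I_t) = 64*t^5/125

The Itô integral of a deterministic integrand f(s) has mean 0 because each increment f(s) * (B_{s+ds} - B_s) has mean 0. By the Itô isometry:
  Var( int_0^t f(s) dB_s ) = E[ (int_0^t f(s) dB_s)^2 ] = int_0^t f(s)^2 ds.
Here f(s) = -8*s^2/5, so f(s)^2 = 64*s^4/25. Integrate:
  int_0^t (64*s^4/25) ds = 64*t^5/125.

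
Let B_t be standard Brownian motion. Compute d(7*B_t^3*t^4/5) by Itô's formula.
d(7*B_t^3*t^4/5) = (7*B_t*t^3*(4*B_t^2 + 3*t)/5) dt + (21*B_t^2*t^4/5) dB_t

Itô's formula for f(t, x): d f(t, B_t) = (f_t + (1/2) f_xx) dt + f_x dB_t. Compute partials of f(t, x) = 7*t^4*x^3/5:
  f_t(t,x)  = 28*t^3*x^3/5
  f_x(t,x)  = 21*t^4*x^2/5
  f_xx(t,x) = 42*t^4*x/5
Assemble drift = f_t + (1/2) f_xx = 7*t^3*x*(3*t + 4*x^2)/5 and diffusion = f_x = 21*t^4*x^2/5. Substituting x = B_t:
  d(7*B_t^3*t^4/5) = (7*B_t*t^3*(4*B_t^2 + 3*t)/5) dt + (21*B_t^2*t^4/5) dB_t.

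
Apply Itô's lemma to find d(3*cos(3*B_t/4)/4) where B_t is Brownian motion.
d(3*cos(3*B_t/4)/4) = (-27*cos(3*B_t/4)/128) dt + (-9*sin(3*B_t/4)/16) dB_t

Itô's formula for f(B_t) gives d f(B_t) = f'(B_t) dB_t + (1/2) f''(B_t) dt. Compute derivatives of f(x) = 3*cos(3*x/4)/4:
  f'(x)  = -9*sin(3*x/4)/16
  f''(x) = -27*cos(3*x/4)/64
Substitute x = B_t and multiply the f'' term by 1/2:
  drift     = (1/2) * (-27*cos(3*x/4)/64) evaluated at B_t = -27*cos(3*B_t/4)/128
  diffusion = (-9*sin(3*x/4)/16) evaluated at B_t = -9*sin(3*B_t/4)/16
Therefore d(3*cos(3*B_t/4)/4) = (-27*cos(3*B_t/4)/128) dt + (-9*sin(3*B_t/4)/16) dB_t.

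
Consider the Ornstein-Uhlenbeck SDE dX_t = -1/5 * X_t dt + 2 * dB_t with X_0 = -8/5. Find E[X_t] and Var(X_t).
E[X_t] = -8*exp(-t/5)/5; Var(X_t) = 10 - 10*exp(-2*t/5)

The OU SDE dX = -theta X dt + sigma dB admits the integrating factor exp(theta t): d(exp(theta t) X_t) = sigma exp(theta t) dB_t. Integrating from 0 to t:
  X_t = x_0 * exp(-theta t) + sigma * int_0^t exp(-theta (t-s)) dB_s.
The Itô integral has mean 0 and (by the Itô isometry) variance sigma^2 * int_0^t exp(-2 theta (t - s)) ds = sigma^2 * (1 - exp(-2 theta t)) / (2 theta).
With theta = 1/5, sigma = 2, x_0 = -8/5:
  E[X_t] = -8/5 * exp(-1/5 t) = -8*exp(-t/5)/5
  Var(X_t) = (2)^2 * (1 - exp(-2*1/5 t)) / (2 * 1/5) = 10 - 10*exp(-2*t/5).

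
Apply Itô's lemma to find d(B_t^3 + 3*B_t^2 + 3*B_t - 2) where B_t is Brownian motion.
d(B_t^3 + 3*B_t^2 + 3*B_t - 2) = (3*B_t + 3) dt + (3*B_t^2 + 6*B_t + 3) dB_t

Itô's formula for f(B_t) gives d f(B_t) = f'(B_t) dB_t + (1/2) f''(B_t) dt. Compute derivatives of f(x) = x^3 + 3*x^2 + 3*x - 2:
  f'(x)  = 3*x^2 + 6*x + 3
  f''(x) = 6*x + 6
Substitute x = B_t and multiply the f'' term by 1/2:
  drift     = (1/2) * (6*x + 6) evaluated at B_t = 3*B_t + 3
  diffusion = (3*x^2 + 6*x + 3) evaluated at B_t = 3*B_t^2 + 6*B_t + 3
Therefore d(B_t^3 + 3*B_t^2 + 3*B_t - 2) = (3*B_t + 3) dt + (3*B_t^2 + 6*B_t + 3) dB_t.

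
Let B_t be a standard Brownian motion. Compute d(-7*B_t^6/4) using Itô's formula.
d(-7*B_t^6/4) = (-105*B_t^4/4) dt + (-21*B_t^5/2) dB_t

Itô's formula for f(B_t) gives d f(B_t) = f'(B_t) dB_t + (1/2) f''(B_t) dt. Compute derivatives of f(x) = -7*x^6/4:
  f'(x)  = -21*x^5/2
  f''(x) = -105*x^4/2
Substitute x = B_t and multiply the f'' term by 1/2:
  drift     = (1/2) * (-105*x^4/2) evaluated at B_t = -105*B_t^4/4
  diffusion = (-21*x^5/2) evaluated at B_t = -21*B_t^5/2
Therefore d(-7*B_t^6/4) = (-105*B_t^4/4) dt + (-21*B_t^5/2) dB_t.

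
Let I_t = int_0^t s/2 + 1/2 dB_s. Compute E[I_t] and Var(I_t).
E[I_t] = 0; Var(I_t) = t*(t^2 + 3*t + 3)/12

The Itô integral of a deterministic integrand f(s) has mean 0 because each increment f(s) * (B_{s+ds} - B_s) has mean 0. By the Itô isometry:
  Var( int_0^t f(s) dB_s ) = E[ (int_0^t f(s) dB_s)^2 ] = int_0^t f(s)^2 ds.
Here f(s) = s/2 + 1/2, so f(s)^2 = (s + 1)^2/4. Integrate:
  int_0^t ((s + 1)^2/4) ds = t*(t^2 + 3*t + 3)/12.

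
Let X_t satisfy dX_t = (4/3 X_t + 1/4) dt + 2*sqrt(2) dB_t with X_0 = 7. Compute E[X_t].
E[X_t] = 115*exp(4*t/3)/16 - 3/16

Taking expectations and using E[dB_t] = 0, the mean m(t) = E[X_t] satisfies the ODE m'(t) = a m(t) + b with m(0) = x_0. With a = 4/3, b = 1/4, x_0 = 7, the solution is
  m(t) = x_0 * exp(a t) + (b/a) * (exp(a t) - 1)
       = 7 * exp((4/3) t) + ((1/4)/(4/3)) * (exp((4/3) t) - 1)
       = 115*exp(4*t/3)/16 - 3/16.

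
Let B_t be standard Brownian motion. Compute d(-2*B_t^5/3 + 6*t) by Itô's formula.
d(-2*B_t^5/3 + 6*t) = (6 - 20*B_t^3/3) dt + (-10*B_t^4/3) dB_t

Itô's formula for f(t, x): d f(t, B_t) = (f_t + (1/2) f_xx) dt + f_x dB_t. Compute partials of f(t, x) = 6*t - 2*x^5/3:
  f_t(t,x)  = 6
  f_x(t,x)  = -10*x^4/3
  f_xx(t,x) = -40*x^3/3
Assemble drift = f_t + (1/2) f_xx = 6 - 20*x^3/3 and diffusion = f_x = -10*x^4/3. Substituting x = B_t:
  d(-2*B_t^5/3 + 6*t) = (6 - 20*B_t^3/3) dt + (-10*B_t^4/3) dB_t.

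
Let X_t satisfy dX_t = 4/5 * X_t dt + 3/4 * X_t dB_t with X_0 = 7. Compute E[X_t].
E[X_t] = 7*exp(4*t/5)

For GBM dX = mu X dt + sigma X dB with X_0 = x_0, apply Itô to Y = log X: dY = (mu - sigma^2/2) dt + sigma dB, so Y_t = log(x_0) + (mu - sigma^2/2) t + sigma B_t and hence X_t = x_0 * exp((mu - sigma^2/2) t + sigma B_t).
With mu = 4/5, sigma = 3/4, x_0 = 7, this gives:
  X_t = 7 * exp((83/160) * t + (3/4) * B_t).
Since sigma*B_t ~ Normal(0, sigma^2 t), E[exp(sigma*B_t)] = exp(sigma^2 t / 2); so E[X_t] = x_0 * exp((mu - sigma^2/2) t) * exp(sigma^2 t / 2) = x_0 * exp(mu t) = 7*exp(4*t/5).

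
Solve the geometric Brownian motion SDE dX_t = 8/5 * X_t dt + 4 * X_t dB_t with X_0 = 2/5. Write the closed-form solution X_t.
X_t = 2/5 * exp((-32/5) * t + (4) * B_t)

For GBM dX = mu X dt + sigma X dB with X_0 = x_0, apply Itô to Y = log X: dY = (mu - sigma^2/2) dt + sigma dB, so Y_t = log(x_0) + (mu - sigma^2/2) t + sigma B_t and hence X_t = x_0 * exp((mu - sigma^2/2) t + sigma B_t).
With mu = 8/5, sigma = 4, x_0 = 2/5, this gives:
  X_t = 2/5 * exp((-32/5) * t + (4) * B_t).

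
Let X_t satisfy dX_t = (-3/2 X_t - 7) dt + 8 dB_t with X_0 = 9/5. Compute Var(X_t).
Var(X_t) = 64/3 - 64*exp(-3*t)/3

The variance V(t) = Var(X_t) satisfies V'(t) = 2 a V(t) + c^2 with V(0) = 0 (drift coefficient is linear in X, diffusion is constant). With a = -3/2, c = 8, the solution is
  V(t) = (c^2 / (2 a)) * (exp(2 a t) - 1)
       = (8^2 / (2*(-3/2))) * (exp((-3) t) - 1)
       = 64/3 - 64*exp(-3*t)/3.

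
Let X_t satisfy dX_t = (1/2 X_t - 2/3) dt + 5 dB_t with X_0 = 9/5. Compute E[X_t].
E[X_t] = 7*exp(t/2)/15 + 4/3

Taking expectations and using E[dB_t] = 0, the mean m(t) = E[X_t] satisfies the ODE m'(t) = a m(t) + b with m(0) = x_0. With a = 1/2, b = -2/3, x_0 = 9/5, the solution is
  m(t) = x_0 * exp(a t) + (b/a) * (exp(a t) - 1)
       = (9/5) * exp((1/2) t) + ((-2/3)/(1/2)) * (exp((1/2) t) - 1)
       = 7*exp(t/2)/15 + 4/3.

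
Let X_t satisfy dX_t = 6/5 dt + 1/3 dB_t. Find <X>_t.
<X>_t = t/9

For an Itô process dX_t = a(t) dt + b(t) dB_t, the quadratic variation is <X>_t = int_0^t b(s)^2 ds (the drift term does not contribute). Here b(s) = 1/3, so
  b(s)^2 = 1/9.
Integrating from 0 to t:
  <X>_t = int_0^t (1/9) ds = t/9.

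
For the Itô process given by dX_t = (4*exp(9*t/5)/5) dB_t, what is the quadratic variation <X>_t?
<X>_t = 8*exp(18*t/5)/45 - 8/45

For an Itô process dX_t = a(t) dt + b(t) dB_t, the quadratic variation is <X>_t = int_0^t b(s)^2 ds (the drift term does not contribute). Here b(s) = 4*exp(9*s/5)/5, so
  b(s)^2 = 16*exp(18*s/5)/25.
Integrating from 0 to t:
  <X>_t = int_0^t (16*exp(18*s/5)/25) ds = 8*exp(18*t/5)/45 - 8/45.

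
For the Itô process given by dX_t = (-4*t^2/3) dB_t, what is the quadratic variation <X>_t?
<X>_t = 16*t^5/45

For an Itô process dX_t = a(t) dt + b(t) dB_t, the quadratic variation is <X>_t = int_0^t b(s)^2 ds (the drift term does not contribute). Here b(s) = -4*s^2/3, so
  b(s)^2 = 16*s^4/9.
Integrating from 0 to t:
  <X>_t = int_0^t (16*s^4/9) ds = 16*t^5/45.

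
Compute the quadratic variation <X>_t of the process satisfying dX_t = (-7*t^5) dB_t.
<X>_t = 49*t^11/11

For an Itô process dX_t = a(t) dt + b(t) dB_t, the quadratic variation is <X>_t = int_0^t b(s)^2 ds (the drift term does not contribute). Here b(s) = -7*s^5, so
  b(s)^2 = 49*s^10.
Integrating from 0 to t:
  <X>_t = int_0^t (49*s^10) ds = 49*t^11/11.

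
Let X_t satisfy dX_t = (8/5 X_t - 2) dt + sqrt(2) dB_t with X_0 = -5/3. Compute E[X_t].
E[X_t] = 5/4 - 35*exp(8*t/5)/12

Taking expectations and using E[dB_t] = 0, the mean m(t) = E[X_t] satisfies the ODE m'(t) = a m(t) + b with m(0) = x_0. With a = 8/5, b = -2, x_0 = -5/3, the solution is
  m(t) = x_0 * exp(a t) + (b/a) * (exp(a t) - 1)
       = (-5/3) * exp((8/5) t) + ((-2)/(8/5)) * (exp((8/5) t) - 1)
       = 5/4 - 35*exp(8*t/5)/12.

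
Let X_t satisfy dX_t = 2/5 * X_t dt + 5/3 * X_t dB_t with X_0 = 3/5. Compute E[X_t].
E[X_t] = 3*exp(2*t/5)/5

For GBM dX = mu X dt + sigma X dB with X_0 = x_0, apply Itô to Y = log X: dY = (mu - sigma^2/2) dt + sigma dB, so Y_t = log(x_0) + (mu - sigma^2/2) t + sigma B_t and hence X_t = x_0 * exp((mu - sigma^2/2) t + sigma B_t).
With mu = 2/5, sigma = 5/3, x_0 = 3/5, this gives:
  X_t = 3/5 * exp((-89/90) * t + (5/3) * B_t).
Since sigma*B_t ~ Normal(0, sigma^2 t), E[exp(sigma*B_t)] = exp(sigma^2 t / 2); so E[X_t] = x_0 * exp((mu - sigma^2/2) t) * exp(sigma^2 t / 2) = x_0 * exp(mu t) = 3*exp(2*t/5)/5.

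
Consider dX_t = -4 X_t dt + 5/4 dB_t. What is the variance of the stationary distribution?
lim Var(X_t) = 25/128

The OU SDE dX = -theta X dt + sigma dB admits the integrating factor exp(theta t): d(exp(theta t) X_t) = sigma exp(theta t) dB_t. Integrating from 0 to t gives X_t = x_0 * exp(-theta t) + sigma * int_0^t exp(-theta (t-s)) dB_s for any initial x_0. The Itô integral has variance (by the Itô isometry) sigma^2 * int_0^t exp(-2 theta (t - s)) ds = sigma^2 * (1 - exp(-2 theta t)) / (2 theta), independent of x_0.
With theta = 4, sigma = 5/4:
  Var(X_t) = (5/4)^2 * (1 - exp(-2*4 t)) / (2 * 4) = 25/128 - 25*exp(-8*t)/128.
As t -> infinity, exp(-2*4 t) -> 0, so the stationary variance is sigma^2 / (2 theta) = 25/128.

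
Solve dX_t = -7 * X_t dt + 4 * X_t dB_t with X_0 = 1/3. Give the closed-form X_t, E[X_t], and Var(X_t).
X_t = 1/3 * exp((-15) t + (4) B_t); E[X_t] = exp(-7*t)/3; Var(X_t) = (exp(16*t) - 1)*exp(-14*t)/9

For GBM dX = mu X dt + sigma X dB with X_0 = x_0, apply Itô to Y = log X: dY = (mu - sigma^2/2) dt + sigma dB, so Y_t = log(x_0) + (mu - sigma^2/2) t + sigma B_t and hence X_t = x_0 * exp((mu - sigma^2/2) t + sigma B_t).
With mu = -7, sigma = 4, x_0 = 1/3, this gives:
  X_t = 1/3 * exp((-15) * t + (4) * B_t).
Since sigma*B_t ~ Normal(0, sigma^2 t), E[exp(sigma*B_t)] = exp(sigma^2 t / 2); so E[X_t] = x_0 * exp((mu - sigma^2/2) t) * exp(sigma^2 t / 2) = x_0 * exp(mu t) = exp(-7*t)/3.
Var(X_t) = E[X_t^2] - (E[X_t])^2 = x_0^2 * exp(2 mu t) * (exp(sigma^2 t) - 1) = (exp(16*t) - 1)*exp(-14*t)/9.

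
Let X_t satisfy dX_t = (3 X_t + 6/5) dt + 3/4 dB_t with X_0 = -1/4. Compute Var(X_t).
Var(X_t) = 3*exp(6*t)/32 - 3/32

The variance V(t) = Var(X_t) satisfies V'(t) = 2 a V(t) + c^2 with V(0) = 0 (drift coefficient is linear in X, diffusion is constant). With a = 3, c = 3/4, the solution is
  V(t) = (c^2 / (2 a)) * (exp(2 a t) - 1)
       = ((3/4)^2 / (2*3)) * (exp(6 t) - 1)
       = 3*exp(6*t)/32 - 3/32.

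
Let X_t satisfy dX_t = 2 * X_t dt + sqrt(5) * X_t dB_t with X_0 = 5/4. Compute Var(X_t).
Var(X_t) = 25*(exp(5*t) - 1)*exp(4*t)/16

For GBM dX = mu X dt + sigma X dB with X_0 = x_0, apply Itô to Y = log X: dY = (mu - sigma^2/2) dt + sigma dB, so Y_t = log(x_0) + (mu - sigma^2/2) t + sigma B_t and hence X_t = x_0 * exp((mu - sigma^2/2) t + sigma B_t).
With mu = 2, sigma = sqrt(5), x_0 = 5/4, this gives:
  X_t = 5/4 * exp((-1/2) * t + (sqrt(5)) * B_t).
Since sigma*B_t ~ Normal(0, sigma^2 t), E[exp(sigma*B_t)] = exp(sigma^2 t / 2); so E[X_t] = x_0 * exp((mu - sigma^2/2) t) * exp(sigma^2 t / 2) = x_0 * exp(mu t) = 5*exp(2*t)/4.
Var(X_t) = E[X_t^2] - (E[X_t])^2 = x_0^2 * exp(2 mu t) * (exp(sigma^2 t) - 1) = 25*(exp(5*t) - 1)*exp(4*t)/16.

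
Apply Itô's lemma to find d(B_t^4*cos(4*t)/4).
d(B_t^4*cos(4*t)/4) = (B_t^2*(-B_t^2*sin(4*t) + 3*cos(4*t)/2)) dt + (B_t^3*cos(4*t)) dB_t

Itô's formula for f(t, x): d f(t, B_t) = (f_t + (1/2) f_xx) dt + f_x dB_t. Compute partials of f(t, x) = x^4*cos(4*t)/4:
  f_t(t,x)  = -x^4*sin(4*t)
  f_x(t,x)  = x^3*cos(4*t)
  f_xx(t,x) = 3*x^2*cos(4*t)
Assemble drift = f_t + (1/2) f_xx = x^2*(-x^2*sin(4*t) + 3*cos(4*t)/2) and diffusion = f_x = x^3*cos(4*t). Substituting x = B_t:
  d(B_t^4*cos(4*t)/4) = (B_t^2*(-B_t^2*sin(4*t) + 3*cos(4*t)/2)) dt + (B_t^3*cos(4*t)) dB_t.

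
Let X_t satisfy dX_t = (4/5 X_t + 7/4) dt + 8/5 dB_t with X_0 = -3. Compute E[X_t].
E[X_t] = -13*exp(4*t/5)/16 - 35/16

Taking expectations and using E[dB_t] = 0, the mean m(t) = E[X_t] satisfies the ODE m'(t) = a m(t) + b with m(0) = x_0. With a = 4/5, b = 7/4, x_0 = -3, the solution is
  m(t) = x_0 * exp(a t) + (b/a) * (exp(a t) - 1)
       = (-3) * exp((4/5) t) + ((7/4)/(4/5)) * (exp((4/5) t) - 1)
       = -13*exp(4*t/5)/16 - 35/16.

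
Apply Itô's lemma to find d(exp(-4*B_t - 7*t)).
d(exp(-4*B_t - 7*t)) = (exp(-4*B_t - 7*t)) dt + (-4*exp(-4*B_t - 7*t)) dB_t

Itô's formula for f(t, x): d f(t, B_t) = (f_t + (1/2) f_xx) dt + f_x dB_t. Compute partials of f(t, x) = exp(-7*t - 4*x):
  f_t(t,x)  = -7*exp(-7*t - 4*x)
  f_x(t,x)  = -4*exp(-7*t - 4*x)
  f_xx(t,x) = 16*exp(-7*t - 4*x)
Assemble drift = f_t + (1/2) f_xx = exp(-7*t - 4*x) and diffusion = f_x = -4*exp(-7*t - 4*x). Substituting x = B_t:
  d(exp(-4*B_t - 7*t)) = (exp(-4*B_t - 7*t)) dt + (-4*exp(-4*B_t - 7*t)) dB_t.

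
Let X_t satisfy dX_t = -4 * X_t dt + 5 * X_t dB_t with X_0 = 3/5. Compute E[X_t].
E[X_t] = 3*exp(-4*t)/5

For GBM dX = mu X dt + sigma X dB with X_0 = x_0, apply Itô to Y = log X: dY = (mu - sigma^2/2) dt + sigma dB, so Y_t = log(x_0) + (mu - sigma^2/2) t + sigma B_t and hence X_t = x_0 * exp((mu - sigma^2/2) t + sigma B_t).
With mu = -4, sigma = 5, x_0 = 3/5, this gives:
  X_t = 3/5 * exp((-33/2) * t + (5) * B_t).
Since sigma*B_t ~ Normal(0, sigma^2 t), E[exp(sigma*B_t)] = exp(sigma^2 t / 2); so E[X_t] = x_0 * exp((mu - sigma^2/2) t) * exp(sigma^2 t / 2) = x_0 * exp(mu t) = 3*exp(-4*t)/5.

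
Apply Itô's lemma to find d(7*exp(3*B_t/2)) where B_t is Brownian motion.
d(7*exp(3*B_t/2)) = (63*exp(3*B_t/2)/8) dt + (21*exp(3*B_t/2)/2) dB_t

Itô's formula for f(B_t) gives d f(B_t) = f'(B_t) dB_t + (1/2) f''(B_t) dt. Compute derivatives of f(x) = 7*exp(3*x/2):
  f'(x)  = 21*exp(3*x/2)/2
  f''(x) = 63*exp(3*x/2)/4
Substitute x = B_t and multiply the f'' term by 1/2:
  drift     = (1/2) * (63*exp(3*x/2)/4) evaluated at B_t = 63*exp(3*B_t/2)/8
  diffusion = (21*exp(3*x/2)/2) evaluated at B_t = 21*exp(3*B_t/2)/2
Therefore d(7*exp(3*B_t/2)) = (63*exp(3*B_t/2)/8) dt + (21*exp(3*B_t/2)/2) dB_t.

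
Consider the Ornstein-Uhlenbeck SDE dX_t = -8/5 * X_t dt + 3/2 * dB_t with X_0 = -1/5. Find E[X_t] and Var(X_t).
E[X_t] = -exp(-8*t/5)/5; Var(X_t) = 45/64 - 45*exp(-16*t/5)/64

The OU SDE dX = -theta X dt + sigma dB admits the integrating factor exp(theta t): d(exp(theta t) X_t) = sigma exp(theta t) dB_t. Integrating from 0 to t:
  X_t = x_0 * exp(-theta t) + sigma * int_0^t exp(-theta (t-s)) dB_s.
The Itô integral has mean 0 and (by the Itô isometry) variance sigma^2 * int_0^t exp(-2 theta (t - s)) ds = sigma^2 * (1 - exp(-2 theta t)) / (2 theta).
With theta = 8/5, sigma = 3/2, x_0 = -1/5:
  E[X_t] = -1/5 * exp(-8/5 t) = -exp(-8*t/5)/5
  Var(X_t) = (3/2)^2 * (1 - exp(-2*8/5 t)) / (2 * 8/5) = 45/64 - 45*exp(-16*t/5)/64.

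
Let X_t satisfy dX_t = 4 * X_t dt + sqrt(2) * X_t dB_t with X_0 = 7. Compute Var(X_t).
Var(X_t) = 49*(exp(2*t) - 1)*exp(8*t)

For GBM dX = mu X dt + sigma X dB with X_0 = x_0, apply Itô to Y = log X: dY = (mu - sigma^2/2) dt + sigma dB, so Y_t = log(x_0) + (mu - sigma^2/2) t + sigma B_t and hence X_t = x_0 * exp((mu - sigma^2/2) t + sigma B_t).
With mu = 4, sigma = sqrt(2), x_0 = 7, this gives:
  X_t = 7 * exp((3) * t + (sqrt(2)) * B_t).
Since sigma*B_t ~ Normal(0, sigma^2 t), E[exp(sigma*B_t)] = exp(sigma^2 t / 2); so E[X_t] = x_0 * exp((mu - sigma^2/2) t) * exp(sigma^2 t / 2) = x_0 * exp(mu t) = 7*exp(4*t).
Var(X_t) = E[X_t^2] - (E[X_t])^2 = x_0^2 * exp(2 mu t) * (exp(sigma^2 t) - 1) = 49*(exp(2*t) - 1)*exp(8*t).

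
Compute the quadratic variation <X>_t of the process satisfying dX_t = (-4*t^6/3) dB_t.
<X>_t = 16*t^13/117

For an Itô process dX_t = a(t) dt + b(t) dB_t, the quadratic variation is <X>_t = int_0^t b(s)^2 ds (the drift term does not contribute). Here b(s) = -4*s^6/3, so
  b(s)^2 = 16*s^12/9.
Integrating from 0 to t:
  <X>_t = int_0^t (16*s^12/9) ds = 16*t^13/117.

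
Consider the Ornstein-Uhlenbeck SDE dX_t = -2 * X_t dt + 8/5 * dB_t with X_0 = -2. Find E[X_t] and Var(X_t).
E[X_t] = -2*exp(-2*t); Var(X_t) = 16/25 - 16*exp(-4*t)/25

The OU SDE dX = -theta X dt + sigma dB admits the integrating factor exp(theta t): d(exp(theta t) X_t) = sigma exp(theta t) dB_t. Integrating from 0 to t:
  X_t = x_0 * exp(-theta t) + sigma * int_0^t exp(-theta (t-s)) dB_s.
The Itô integral has mean 0 and (by the Itô isometry) variance sigma^2 * int_0^t exp(-2 theta (t - s)) ds = sigma^2 * (1 - exp(-2 theta t)) / (2 theta).
With theta = 2, sigma = 8/5, x_0 = -2:
  E[X_t] = -2 * exp(-2 t) = -2*exp(-2*t)
  Var(X_t) = (8/5)^2 * (1 - exp(-2*2 t)) / (2 * 2) = 16/25 - 16*exp(-4*t)/25.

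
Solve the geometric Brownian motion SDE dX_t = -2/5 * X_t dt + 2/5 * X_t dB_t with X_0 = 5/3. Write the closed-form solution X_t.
X_t = 5/3 * exp((-12/25) * t + (2/5) * B_t)

For GBM dX = mu X dt + sigma X dB with X_0 = x_0, apply Itô to Y = log X: dY = (mu - sigma^2/2) dt + sigma dB, so Y_t = log(x_0) + (mu - sigma^2/2) t + sigma B_t and hence X_t = x_0 * exp((mu - sigma^2/2) t + sigma B_t).
With mu = -2/5, sigma = 2/5, x_0 = 5/3, this gives:
  X_t = 5/3 * exp((-12/25) * t + (2/5) * B_t).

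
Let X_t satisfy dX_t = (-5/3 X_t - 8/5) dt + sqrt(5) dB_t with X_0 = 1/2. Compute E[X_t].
E[X_t] = -24/25 + 73*exp(-5*t/3)/50

Taking expectations and using E[dB_t] = 0, the mean m(t) = E[X_t] satisfies the ODE m'(t) = a m(t) + b with m(0) = x_0. With a = -5/3, b = -8/5, x_0 = 1/2, the solution is
  m(t) = x_0 * exp(a t) + (b/a) * (exp(a t) - 1)
       = (1/2) * exp((-5/3) t) + ((-8/5)/(-5/3)) * (exp((-5/3) t) - 1)
       = -24/25 + 73*exp(-5*t/3)/50.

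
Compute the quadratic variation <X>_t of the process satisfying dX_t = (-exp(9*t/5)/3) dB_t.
<X>_t = 5*exp(18*t/5)/162 - 5/162

For an Itô process dX_t = a(t) dt + b(t) dB_t, the quadratic variation is <X>_t = int_0^t b(s)^2 ds (the drift term does not contribute). Here b(s) = -exp(9*s/5)/3, so
  b(s)^2 = exp(18*s/5)/9.
Integrating from 0 to t:
  <X>_t = int_0^t (exp(18*s/5)/9) ds = 5*exp(18*t/5)/162 - 5/162.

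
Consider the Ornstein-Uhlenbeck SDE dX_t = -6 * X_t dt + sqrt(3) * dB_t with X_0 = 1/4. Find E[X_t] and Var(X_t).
E[X_t] = exp(-6*t)/4; Var(X_t) = 1/4 - exp(-12*t)/4

The OU SDE dX = -theta X dt + sigma dB admits the integrating factor exp(theta t): d(exp(theta t) X_t) = sigma exp(theta t) dB_t. Integrating from 0 to t:
  X_t = x_0 * exp(-theta t) + sigma * int_0^t exp(-theta (t-s)) dB_s.
The Itô integral has mean 0 and (by the Itô isometry) variance sigma^2 * int_0^t exp(-2 theta (t - s)) ds = sigma^2 * (1 - exp(-2 theta t)) / (2 theta).
With theta = 6, sigma = sqrt(3), x_0 = 1/4:
  E[X_t] = 1/4 * exp(-6 t) = exp(-6*t)/4
  Var(X_t) = (sqrt(3))^2 * (1 - exp(-2*6 t)) / (2 * 6) = 1/4 - exp(-12*t)/4.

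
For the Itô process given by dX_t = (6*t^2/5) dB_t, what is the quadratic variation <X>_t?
<X>_t = 36*t^5/125

For an Itô process dX_t = a(t) dt + b(t) dB_t, the quadratic variation is <X>_t = int_0^t b(s)^2 ds (the drift term does not contribute). Here b(s) = 6*s^2/5, so
  b(s)^2 = 36*s^4/25.
Integrating from 0 to t:
  <X>_t = int_0^t (36*s^4/25) ds = 36*t^5/125.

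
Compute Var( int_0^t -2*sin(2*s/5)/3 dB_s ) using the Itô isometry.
Var = 2*t/9 - 5*sin(4*t/5)/18

The Itô integral of a deterministic integrand f(s) has mean 0 because each increment f(s) * (B_{s+ds} - B_s) has mean 0. By the Itô isometry:
  Var( int_0^t f(s) dB_s ) = E[ (int_0^t f(s) dB_s)^2 ] = int_0^t f(s)^2 ds.
Here f(s) = -2*sin(2*s/5)/3, so f(s)^2 = 4*sin(2*s/5)^2/9. Integrate:
  int_0^t (4*sin(2*s/5)^2/9) ds = 2*t/9 - 5*sin(4*t/5)/18.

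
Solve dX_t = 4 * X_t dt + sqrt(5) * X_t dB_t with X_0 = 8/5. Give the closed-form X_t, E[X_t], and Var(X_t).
X_t = 8/5 * exp((3/2) t + (sqrt(5)) B_t); E[X_t] = 8*exp(4*t)/5; Var(X_t) = 64*(exp(5*t) - 1)*exp(8*t)/25

For GBM dX = mu X dt + sigma X dB with X_0 = x_0, apply Itô to Y = log X: dY = (mu - sigma^2/2) dt + sigma dB, so Y_t = log(x_0) + (mu - sigma^2/2) t + sigma B_t and hence X_t = x_0 * exp((mu - sigma^2/2) t + sigma B_t).
With mu = 4, sigma = sqrt(5), x_0 = 8/5, this gives:
  X_t = 8/5 * exp((3/2) * t + (sqrt(5)) * B_t).
Since sigma*B_t ~ Normal(0, sigma^2 t), E[exp(sigma*B_t)] = exp(sigma^2 t / 2); so E[X_t] = x_0 * exp((mu - sigma^2/2) t) * exp(sigma^2 t / 2) = x_0 * exp(mu t) = 8*exp(4*t)/5.
Var(X_t) = E[X_t^2] - (E[X_t])^2 = x_0^2 * exp(2 mu t) * (exp(sigma^2 t) - 1) = 64*(exp(5*t) - 1)*exp(8*t)/25.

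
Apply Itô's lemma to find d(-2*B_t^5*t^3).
d(-2*B_t^5*t^3) = (B_t^3*t^2*(-6*B_t^2 - 20*t)) dt + (-10*B_t^4*t^3) dB_t

Itô's formula for f(t, x): d f(t, B_t) = (f_t + (1/2) f_xx) dt + f_x dB_t. Compute partials of f(t, x) = -2*t^3*x^5:
  f_t(t,x)  = -6*t^2*x^5
  f_x(t,x)  = -10*t^3*x^4
  f_xx(t,x) = -40*t^3*x^3
Assemble drift = f_t + (1/2) f_xx = t^2*x^3*(-20*t - 6*x^2) and diffusion = f_x = -10*t^3*x^4. Substituting x = B_t:
  d(-2*B_t^5*t^3) = (B_t^3*t^2*(-6*B_t^2 - 20*t)) dt + (-10*B_t^4*t^3) dB_t.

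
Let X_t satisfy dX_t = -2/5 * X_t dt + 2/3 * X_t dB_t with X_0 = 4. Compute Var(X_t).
Var(X_t) = (16*exp(4*t/9) - 16)*exp(-4*t/5)

For GBM dX = mu X dt + sigma X dB with X_0 = x_0, apply Itô to Y = log X: dY = (mu - sigma^2/2) dt + sigma dB, so Y_t = log(x_0) + (mu - sigma^2/2) t + sigma B_t and hence X_t = x_0 * exp((mu - sigma^2/2) t + sigma B_t).
With mu = -2/5, sigma = 2/3, x_0 = 4, this gives:
  X_t = 4 * exp((-28/45) * t + (2/3) * B_t).
Since sigma*B_t ~ Normal(0, sigma^2 t), E[exp(sigma*B_t)] = exp(sigma^2 t / 2); so E[X_t] = x_0 * exp((mu - sigma^2/2) t) * exp(sigma^2 t / 2) = x_0 * exp(mu t) = 4*exp(-2*t/5).
Var(X_t) = E[X_t^2] - (E[X_t])^2 = x_0^2 * exp(2 mu t) * (exp(sigma^2 t) - 1) = (16*exp(4*t/9) - 16)*exp(-4*t/5).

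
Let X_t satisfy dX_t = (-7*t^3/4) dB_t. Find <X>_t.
<X>_t = 7*t^7/16

For an Itô process dX_t = a(t) dt + b(t) dB_t, the quadratic variation is <X>_t = int_0^t b(s)^2 ds (the drift term does not contribute). Here b(s) = -7*s^3/4, so
  b(s)^2 = 49*s^6/16.
Integrating from 0 to t:
  <X>_t = int_0^t (49*s^6/16) ds = 7*t^7/16.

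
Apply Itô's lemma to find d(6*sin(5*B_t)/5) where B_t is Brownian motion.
d(6*sin(5*B_t)/5) = (-15*sin(5*B_t)) dt + (6*cos(5*B_t)) dB_t

Itô's formula for f(B_t) gives d f(B_t) = f'(B_t) dB_t + (1/2) f''(B_t) dt. Compute derivatives of f(x) = 6*sin(5*x)/5:
  f'(x)  = 6*cos(5*x)
  f''(x) = -30*sin(5*x)
Substitute x = B_t and multiply the f'' term by 1/2:
  drift     = (1/2) * (-30*sin(5*x)) evaluated at B_t = -15*sin(5*B_t)
  diffusion = (6*cos(5*x)) evaluated at B_t = 6*cos(5*B_t)
Therefore d(6*sin(5*B_t)/5) = (-15*sin(5*B_t)) dt + (6*cos(5*B_t)) dB_t.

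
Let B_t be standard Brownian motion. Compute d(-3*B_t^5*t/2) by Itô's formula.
d(-3*B_t^5*t/2) = (3*B_t^3*(-B_t^2 - 10*t)/2) dt + (-15*B_t^4*t/2) dB_t

Itô's formula for f(t, x): d f(t, B_t) = (f_t + (1/2) f_xx) dt + f_x dB_t. Compute partials of f(t, x) = -3*t*x^5/2:
  f_t(t,x)  = -3*x^5/2
  f_x(t,x)  = -15*t*x^4/2
  f_xx(t,x) = -30*t*x^3
Assemble drift = f_t + (1/2) f_xx = 3*x^3*(-10*t - x^2)/2 and diffusion = f_x = -15*t*x^4/2. Substituting x = B_t:
  d(-3*B_t^5*t/2) = (3*B_t^3*(-B_t^2 - 10*t)/2) dt + (-15*B_t^4*t/2) dB_t.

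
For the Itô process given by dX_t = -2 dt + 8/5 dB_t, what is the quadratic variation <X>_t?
<X>_t = 64*t/25

For an Itô process dX_t = a(t) dt + b(t) dB_t, the quadratic variation is <X>_t = int_0^t b(s)^2 ds (the drift term does not contribute). Here b(s) = 8/5, so
  b(s)^2 = 64/25.
Integrating from 0 to t:
  <X>_t = int_0^t (64/25) ds = 64*t/25.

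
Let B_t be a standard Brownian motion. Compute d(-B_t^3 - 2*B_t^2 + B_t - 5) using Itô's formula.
d(-B_t^3 - 2*B_t^2 + B_t - 5) = (-3*B_t - 2) dt + (-3*B_t^2 - 4*B_t + 1) dB_t

Itô's formula for f(B_t) gives d f(B_t) = f'(B_t) dB_t + (1/2) f''(B_t) dt. Compute derivatives of f(x) = -x^3 - 2*x^2 + x - 5:
  f'(x)  = -3*x^2 - 4*x + 1
  f''(x) = -6*x - 4
Substitute x = B_t and multiply the f'' term by 1/2:
  drift     = (1/2) * (-6*x - 4) evaluated at B_t = -3*B_t - 2
  diffusion = (-3*x^2 - 4*x + 1) evaluated at B_t = -3*B_t^2 - 4*B_t + 1
Therefore d(-B_t^3 - 2*B_t^2 + B_t - 5) = (-3*B_t - 2) dt + (-3*B_t^2 - 4*B_t + 1) dB_t.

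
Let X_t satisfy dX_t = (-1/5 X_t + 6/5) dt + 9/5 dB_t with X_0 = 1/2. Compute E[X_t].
E[X_t] = 6 - 11*exp(-t/5)/2

Taking expectations and using E[dB_t] = 0, the mean m(t) = E[X_t] satisfies the ODE m'(t) = a m(t) + b with m(0) = x_0. With a = -1/5, b = 6/5, x_0 = 1/2, the solution is
  m(t) = x_0 * exp(a t) + (b/a) * (exp(a t) - 1)
       = (1/2) * exp((-1/5) t) + ((6/5)/(-1/5)) * (exp((-1/5) t) - 1)
       = 6 - 11*exp(-t/5)/2.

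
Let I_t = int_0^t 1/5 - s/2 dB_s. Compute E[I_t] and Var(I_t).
E[I_t] = 0; Var(I_t) = t*(25*t^2 - 30*t + 12)/300

The Itô integral of a deterministic integrand f(s) has mean 0 because each increment f(s) * (B_{s+ds} - B_s) has mean 0. By the Itô isometry:
  Var( int_0^t f(s) dB_s ) = E[ (int_0^t f(s) dB_s)^2 ] = int_0^t f(s)^2 ds.
Here f(s) = 1/5 - s/2, so f(s)^2 = (5*s - 2)^2/100. Integrate:
  int_0^t ((5*s - 2)^2/100) ds = t*(25*t^2 - 30*t + 12)/300.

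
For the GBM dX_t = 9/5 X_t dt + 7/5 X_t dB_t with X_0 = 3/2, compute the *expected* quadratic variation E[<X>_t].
E[<X>_t] = 441*exp(139*t/25)/556 - 441/556

<X>_t = int_0^t ((7/5) * X_s)^2 ds. Taking expectation inside the integral: E[<X>_t] = (7/5)^2 * int_0^t E[X_s^2] ds. For GBM, E[X_s^2] = x_0^2 * exp((2 mu + sigma^2) s). Integrating:
  E[<X>_t] = (7/5)^2 * (3/2)^2 * (exp((2*(9/5) + (7/5)^2) t) - 1) / (2*(9/5) + (7/5)^2)
           = (7/5)^2 * (3/2)^2 * (exp((139/25) t) - 1) / (139/25) = 441*exp(139*t/25)/556 - 441/556.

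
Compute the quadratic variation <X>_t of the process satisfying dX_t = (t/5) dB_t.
<X>_t = t^3/75

For an Itô process dX_t = a(t) dt + b(t) dB_t, the quadratic variation is <X>_t = int_0^t b(s)^2 ds (the drift term does not contribute). Here b(s) = s/5, so
  b(s)^2 = s^2/25.
Integrating from 0 to t:
  <X>_t = int_0^t (s^2/25) ds = t^3/75.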